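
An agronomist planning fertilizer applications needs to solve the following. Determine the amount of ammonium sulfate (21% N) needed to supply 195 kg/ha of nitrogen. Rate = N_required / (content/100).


Rate = N_required / (N_content / 100)
     = 195 / (21 / 100)
     = 195 / 0.21
     = 928.57 kg/ha


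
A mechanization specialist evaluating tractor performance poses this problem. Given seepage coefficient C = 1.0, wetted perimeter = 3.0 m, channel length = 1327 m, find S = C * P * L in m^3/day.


S = C * P * L
  = 1.0 * 3.0 * 1327
  = 3981 m^3/day


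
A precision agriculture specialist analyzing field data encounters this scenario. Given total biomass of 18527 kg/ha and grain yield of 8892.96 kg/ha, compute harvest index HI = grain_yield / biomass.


HI = grain_yield / biomass
   = 8892.96 / 18527
   = 0.48


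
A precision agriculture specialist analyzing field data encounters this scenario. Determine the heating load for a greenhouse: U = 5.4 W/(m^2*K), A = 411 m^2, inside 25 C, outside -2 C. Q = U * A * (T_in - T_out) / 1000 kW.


dT = 25 - (-2) = 27 K
Q = U * A * dT
  = 5.4 * 411 * 27
  = 59923.80 W = 59.92 kW


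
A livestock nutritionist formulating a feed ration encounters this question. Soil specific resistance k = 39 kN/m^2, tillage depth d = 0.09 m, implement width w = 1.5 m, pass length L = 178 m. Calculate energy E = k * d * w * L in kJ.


E = k * d * w * L
  = 39 * 0.09 * 1.5 * 178
  = 937.17 kJ


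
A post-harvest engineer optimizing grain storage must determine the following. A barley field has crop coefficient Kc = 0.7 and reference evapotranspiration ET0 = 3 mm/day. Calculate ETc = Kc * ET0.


ETc = Kc * ET0
    = 0.7 * 3
    = 2.10 mm/day


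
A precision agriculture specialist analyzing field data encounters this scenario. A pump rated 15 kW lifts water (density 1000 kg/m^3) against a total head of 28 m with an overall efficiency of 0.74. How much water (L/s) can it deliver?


Q = (P * 1000 * eta) / (rho * g * H)
  = (15 * 1000 * 0.74) / (1000 * 9.81 * 28)
  = 11100 / 274680
  = 0.04041 m^3/s = 40.41 L/s


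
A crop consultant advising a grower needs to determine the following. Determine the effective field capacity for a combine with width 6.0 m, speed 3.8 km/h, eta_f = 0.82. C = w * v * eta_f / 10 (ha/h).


C = w * v * eta_f / 10
  = 6.0 * 3.8 * 0.82 / 10
  = 18.70 / 10
  = 1.87 ha/h


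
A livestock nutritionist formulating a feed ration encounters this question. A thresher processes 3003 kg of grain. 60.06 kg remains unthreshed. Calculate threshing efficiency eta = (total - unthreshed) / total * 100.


eta = (total - unthreshed) / total * 100
    = (3003 - 60.06) / 3003 * 100
    = 2942.94 / 3003 * 100
    = 98%


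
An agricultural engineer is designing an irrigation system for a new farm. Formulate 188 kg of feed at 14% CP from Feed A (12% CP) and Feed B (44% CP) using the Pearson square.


parts_A = CP_b - target = 44 - 14 = 30
parts_B = target - CP_a = 14 - 12 = 2
total_parts = 30 + 2 = 32
Feed A = 188 * 30 / 32 = 176.25 kg
Feed B = 188 * 2 / 32 = 11.75 kg

176.25 kg


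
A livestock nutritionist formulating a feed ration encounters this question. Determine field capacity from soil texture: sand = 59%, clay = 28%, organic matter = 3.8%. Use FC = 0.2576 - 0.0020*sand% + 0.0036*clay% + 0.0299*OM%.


FC = 0.2576 - 0.0020*59 + 0.0036*28 + 0.0299*3.8
   = 0.2576 - 0.1180 + 0.1008 + 0.1136
   = 0.3540


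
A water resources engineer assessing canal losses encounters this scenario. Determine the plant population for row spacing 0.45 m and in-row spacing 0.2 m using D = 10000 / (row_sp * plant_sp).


D = 10000 / (row_sp * plant_sp)
  = 10000 / (0.45 * 0.2)
  = 10000 / 0.0900
  = 111111.11 plants/ha


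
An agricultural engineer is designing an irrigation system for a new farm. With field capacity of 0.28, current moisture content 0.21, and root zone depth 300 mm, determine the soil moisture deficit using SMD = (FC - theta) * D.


SMD = (FC - theta) * D
    = (0.28 - 0.21) * 300
    = 0.070 * 300
    = 21 mm


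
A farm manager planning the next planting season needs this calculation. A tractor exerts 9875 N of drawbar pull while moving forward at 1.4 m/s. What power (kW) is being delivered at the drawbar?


P = F * v / 1000
  = 9875 * 1.4 / 1000
  = 13825 / 1000
  = 13.83 kW


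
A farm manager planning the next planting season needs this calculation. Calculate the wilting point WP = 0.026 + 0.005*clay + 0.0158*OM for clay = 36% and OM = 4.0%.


WP = 0.026 + 0.005*36 + 0.0158*4.0
   = 0.026 + 0.1800 + 0.0632
   = 0.2692


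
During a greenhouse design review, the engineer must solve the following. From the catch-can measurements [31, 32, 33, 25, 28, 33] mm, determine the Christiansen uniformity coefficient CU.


xbar = 182 / 6 = 30.333
sum|xi - xbar| = 15.333
CU = 100 * (1 - 15.333 / (6 * 30.333))
   = 100 * (1 - 0.0842)
   = 91.58%


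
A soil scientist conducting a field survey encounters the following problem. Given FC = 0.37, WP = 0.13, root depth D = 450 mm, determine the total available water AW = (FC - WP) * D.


AW = (FC - WP) * D
   = (0.37 - 0.13) * 450
   = 0.24 * 450
   = 108 mm


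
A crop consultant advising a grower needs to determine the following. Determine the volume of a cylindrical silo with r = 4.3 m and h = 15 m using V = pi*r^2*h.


V = pi * r^2 * h
  = pi * 4.3^2 * 15
  = pi * 18.49 * 15
  = 871.32 m^3


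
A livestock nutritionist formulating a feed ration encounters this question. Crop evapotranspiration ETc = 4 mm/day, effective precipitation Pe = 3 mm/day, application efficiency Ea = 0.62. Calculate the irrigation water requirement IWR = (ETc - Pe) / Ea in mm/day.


IWR = (ETc - Pe) / Ea
    = (4 - 3) / 0.62
    = 1 / 0.62
    = 1.61 mm/day


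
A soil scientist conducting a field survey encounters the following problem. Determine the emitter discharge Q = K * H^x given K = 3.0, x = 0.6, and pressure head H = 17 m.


Q = K * H^x
  = 3.0 * 17^0.6
  = 3.0 * 5.4736
  = 16.42 L/h


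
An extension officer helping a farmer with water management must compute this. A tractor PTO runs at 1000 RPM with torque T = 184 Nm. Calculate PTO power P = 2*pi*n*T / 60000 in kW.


P = 2*pi*n*T / 60000
  = 2*pi * 1000 * 184 / 60000
  = 1156106.10 / 60000
  = 19.27 kW


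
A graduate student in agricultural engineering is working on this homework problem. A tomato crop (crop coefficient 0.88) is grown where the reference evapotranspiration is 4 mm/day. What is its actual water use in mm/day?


ETc = Kc * ET0
    = 0.88 * 4
    = 3.52 mm/day


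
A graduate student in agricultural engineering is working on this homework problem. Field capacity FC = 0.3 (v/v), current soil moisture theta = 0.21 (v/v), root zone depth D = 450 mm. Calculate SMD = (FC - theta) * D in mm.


SMD = (FC - theta) * D
    = (0.3 - 0.21) * 450
    = 0.090 * 450
    = 40.50 mm


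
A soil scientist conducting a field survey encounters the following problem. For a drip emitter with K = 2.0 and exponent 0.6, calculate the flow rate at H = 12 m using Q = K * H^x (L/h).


Q = K * H^x
  = 2.0 * 12^0.6
  = 2.0 * 4.4413
  = 8.88 L/h


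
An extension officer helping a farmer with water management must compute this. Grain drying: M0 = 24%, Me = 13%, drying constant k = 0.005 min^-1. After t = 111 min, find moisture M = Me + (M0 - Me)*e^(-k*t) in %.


M = Me + (M0 - Me) * e^(-k*t)
  = 13 + (24 - 13) * e^(-0.005*111)
  = 13 + 11 * e^(-0.555)
  = 13 + 11 * 0.57407
  = 13 + 6.3148
  = 19.31%


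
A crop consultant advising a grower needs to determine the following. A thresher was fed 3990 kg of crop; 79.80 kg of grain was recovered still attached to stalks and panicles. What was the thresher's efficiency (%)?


eta = (total - unthreshed) / total * 100
    = (3990 - 79.80) / 3990 * 100
    = 3910.20 / 3990 * 100
    = 98%


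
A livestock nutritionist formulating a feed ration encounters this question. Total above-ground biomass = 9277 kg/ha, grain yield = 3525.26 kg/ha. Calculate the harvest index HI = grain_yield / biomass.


HI = grain_yield / biomass
   = 3525.26 / 9277
   = 0.38


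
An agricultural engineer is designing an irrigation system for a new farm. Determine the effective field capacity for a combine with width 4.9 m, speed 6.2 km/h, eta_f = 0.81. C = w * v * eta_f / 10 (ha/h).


C = w * v * eta_f / 10
  = 4.9 * 6.2 * 0.81 / 10
  = 24.61 / 10
  = 2.46 ha/h


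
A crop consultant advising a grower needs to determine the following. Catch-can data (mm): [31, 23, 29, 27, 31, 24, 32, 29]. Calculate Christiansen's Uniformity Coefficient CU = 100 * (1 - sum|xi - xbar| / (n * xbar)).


xbar = 226 / 8 = 28.250
sum|xi - xbar| = 21.500
CU = 100 * (1 - 21.500 / (8 * 28.250))
   = 100 * (1 - 0.0951)
   = 90.49%


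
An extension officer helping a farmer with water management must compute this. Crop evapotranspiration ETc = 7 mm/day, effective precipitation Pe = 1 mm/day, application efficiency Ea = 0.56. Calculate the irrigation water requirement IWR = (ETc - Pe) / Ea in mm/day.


IWR = (ETc - Pe) / Ea
    = (7 - 1) / 0.56
    = 6 / 0.56
    = 10.71 mm/day


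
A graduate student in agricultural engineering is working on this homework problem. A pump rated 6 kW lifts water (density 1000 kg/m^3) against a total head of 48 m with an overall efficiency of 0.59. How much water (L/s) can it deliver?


Q = (P * 1000 * eta) / (rho * g * H)
  = (6 * 1000 * 0.59) / (1000 * 9.81 * 48)
  = 3540 / 470880
  = 0.00752 m^3/s = 7.52 L/s


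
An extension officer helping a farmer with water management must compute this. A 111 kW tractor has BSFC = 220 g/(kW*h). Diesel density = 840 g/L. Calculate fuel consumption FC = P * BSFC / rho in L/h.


FC = P * BSFC / rho_fuel
   = 111 * 220 / 840
   = 24420 / 840
   = 29.07 L/h


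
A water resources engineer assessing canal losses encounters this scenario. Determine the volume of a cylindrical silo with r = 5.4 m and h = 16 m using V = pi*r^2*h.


V = pi * r^2 * h
  = pi * 5.4^2 * 16
  = pi * 29.16 * 16
  = 1465.74 m^3


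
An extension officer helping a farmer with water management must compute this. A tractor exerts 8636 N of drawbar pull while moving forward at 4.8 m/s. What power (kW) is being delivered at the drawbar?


P = F * v / 1000
  = 8636 * 4.8 / 1000
  = 41452.80 / 1000
  = 41.45 kW


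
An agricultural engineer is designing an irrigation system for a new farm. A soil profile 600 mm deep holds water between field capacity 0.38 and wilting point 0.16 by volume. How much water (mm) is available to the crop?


AW = (FC - WP) * D
   = (0.38 - 0.16) * 600
   = 0.22 * 600
   = 132 mm


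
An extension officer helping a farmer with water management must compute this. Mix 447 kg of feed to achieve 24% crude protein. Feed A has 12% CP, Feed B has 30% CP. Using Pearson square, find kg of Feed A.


parts_A = CP_b - target = 30 - 24 = 6
parts_B = target - CP_a = 24 - 12 = 12
total_parts = 6 + 12 = 18
Feed A = 447 * 6 / 18 = 149 kg
Feed B = 447 * 12 / 18 = 298 kg

149 kg


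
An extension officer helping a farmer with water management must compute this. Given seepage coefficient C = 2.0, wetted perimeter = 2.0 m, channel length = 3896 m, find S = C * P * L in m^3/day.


S = C * P * L
  = 2.0 * 2.0 * 3896
  = 15584 m^3/day


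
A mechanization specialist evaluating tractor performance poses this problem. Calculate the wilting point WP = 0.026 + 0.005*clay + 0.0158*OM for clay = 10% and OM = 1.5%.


WP = 0.026 + 0.005*10 + 0.0158*1.5
   = 0.026 + 0.0500 + 0.0237
   = 0.0997


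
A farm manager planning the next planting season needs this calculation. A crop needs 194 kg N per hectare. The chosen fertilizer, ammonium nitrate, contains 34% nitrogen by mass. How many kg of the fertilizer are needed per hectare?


Rate = N_required / (N_content / 100)
     = 194 / (34 / 100)
     = 194 / 0.34
     = 570.59 kg/ha


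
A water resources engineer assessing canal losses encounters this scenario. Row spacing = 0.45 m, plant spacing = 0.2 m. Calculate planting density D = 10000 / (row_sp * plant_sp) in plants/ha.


D = 10000 / (row_sp * plant_sp)
  = 10000 / (0.45 * 0.2)
  = 10000 / 0.0900
  = 111111.11 plants/ha


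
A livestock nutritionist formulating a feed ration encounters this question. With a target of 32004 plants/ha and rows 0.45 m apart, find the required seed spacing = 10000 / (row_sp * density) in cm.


spacing = 10000 / (row_sp * density)
        = 10000 / (0.45 * 32004)
        = 10000 / 14401.80
        = 0.69436 m = 69.44 cm


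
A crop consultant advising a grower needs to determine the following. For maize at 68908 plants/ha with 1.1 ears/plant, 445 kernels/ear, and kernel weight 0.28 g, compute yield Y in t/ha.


Y = density * ears * kernels * kw
  = 68908 * 1.1 * 445 * 0.28 g/ha
  = 9444530.48 g/ha
  = 9444.53 kg/ha = 9.44 t/ha


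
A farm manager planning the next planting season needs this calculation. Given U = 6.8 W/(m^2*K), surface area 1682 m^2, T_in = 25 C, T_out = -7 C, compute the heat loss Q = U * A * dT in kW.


dT = 25 - (-7) = 32 K
Q = U * A * dT
  = 6.8 * 1682 * 32
  = 366003.20 W = 366.00 kW


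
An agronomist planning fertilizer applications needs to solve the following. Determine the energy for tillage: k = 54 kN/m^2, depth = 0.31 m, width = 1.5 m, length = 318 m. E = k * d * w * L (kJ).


E = k * d * w * L
  = 54 * 0.31 * 1.5 * 318
  = 7984.98 kJ


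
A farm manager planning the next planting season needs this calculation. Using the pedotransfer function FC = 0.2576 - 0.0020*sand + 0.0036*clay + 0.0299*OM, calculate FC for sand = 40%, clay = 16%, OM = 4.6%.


FC = 0.2576 - 0.0020*40 + 0.0036*16 + 0.0299*4.6
   = 0.2576 - 0.0800 + 0.0576 + 0.1375
   = 0.3727


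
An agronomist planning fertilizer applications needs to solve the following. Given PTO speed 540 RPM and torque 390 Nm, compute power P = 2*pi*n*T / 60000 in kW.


P = 2*pi*n*T / 60000
  = 2*pi * 540 * 390 / 60000
  = 1323238.83 / 60000
  = 22.05 kW


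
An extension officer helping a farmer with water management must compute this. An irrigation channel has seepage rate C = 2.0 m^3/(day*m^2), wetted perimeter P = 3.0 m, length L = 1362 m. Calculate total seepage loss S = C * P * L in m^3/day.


S = C * P * L
  = 2.0 * 3.0 * 1362
  = 8172 m^3/day


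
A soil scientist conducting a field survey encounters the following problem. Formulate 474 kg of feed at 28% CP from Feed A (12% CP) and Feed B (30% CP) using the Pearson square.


parts_A = CP_b - target = 30 - 28 = 2
parts_B = target - CP_a = 28 - 12 = 16
total_parts = 2 + 16 = 18
Feed A = 474 * 2 / 18 = 52.67 kg
Feed B = 474 * 16 / 18 = 421.33 kg

52.67 kg


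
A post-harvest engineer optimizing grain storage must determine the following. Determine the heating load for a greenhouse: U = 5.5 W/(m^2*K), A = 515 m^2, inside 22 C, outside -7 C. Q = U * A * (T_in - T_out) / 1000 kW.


dT = 22 - (-7) = 29 K
Q = U * A * dT
  = 5.5 * 515 * 29
  = 82142.50 W = 82.14 kW


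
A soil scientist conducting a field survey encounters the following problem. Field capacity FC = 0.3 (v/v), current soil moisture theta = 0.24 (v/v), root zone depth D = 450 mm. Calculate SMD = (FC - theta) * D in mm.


SMD = (FC - theta) * D
    = (0.3 - 0.24) * 450
    = 0.060 * 450
    = 27 mm


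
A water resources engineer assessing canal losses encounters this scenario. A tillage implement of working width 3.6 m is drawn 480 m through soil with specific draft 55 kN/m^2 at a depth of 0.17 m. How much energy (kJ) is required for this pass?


E = k * d * w * L
  = 55 * 0.17 * 3.6 * 480
  = 16156.80 kJ


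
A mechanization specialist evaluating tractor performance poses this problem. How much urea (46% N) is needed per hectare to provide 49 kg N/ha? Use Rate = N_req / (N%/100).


Rate = N_required / (N_content / 100)
     = 49 / (46 / 100)
     = 49 / 0.46
     = 106.52 kg/ha


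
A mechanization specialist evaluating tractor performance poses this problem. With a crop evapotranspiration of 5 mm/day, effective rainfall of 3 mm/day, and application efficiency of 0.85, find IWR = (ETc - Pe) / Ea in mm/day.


IWR = (ETc - Pe) / Ea
    = (5 - 3) / 0.85
    = 2 / 0.85
    = 2.35 mm/day


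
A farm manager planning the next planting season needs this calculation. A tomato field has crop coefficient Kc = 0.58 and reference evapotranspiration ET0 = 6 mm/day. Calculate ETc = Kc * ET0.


ETc = Kc * ET0
    = 0.58 * 6
    = 3.48 mm/day


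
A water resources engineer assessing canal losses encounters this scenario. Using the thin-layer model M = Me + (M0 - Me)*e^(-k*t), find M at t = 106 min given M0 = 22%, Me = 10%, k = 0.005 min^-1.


M = Me + (M0 - Me) * e^(-k*t)
  = 10 + (22 - 10) * e^(-0.005*106)
  = 10 + 12 * e^(-0.530)
  = 10 + 12 * 0.58860
  = 10 + 7.0633
  = 17.06%


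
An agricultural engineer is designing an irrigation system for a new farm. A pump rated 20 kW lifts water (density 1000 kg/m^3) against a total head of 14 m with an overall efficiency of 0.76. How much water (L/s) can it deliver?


Q = (P * 1000 * eta) / (rho * g * H)
  = (20 * 1000 * 0.76) / (1000 * 9.81 * 14)
  = 15200 / 137340
  = 0.11067 m^3/s = 110.67 L/s


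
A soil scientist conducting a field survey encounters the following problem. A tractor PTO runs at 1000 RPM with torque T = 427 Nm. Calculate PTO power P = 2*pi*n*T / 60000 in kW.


P = 2*pi*n*T / 60000
  = 2*pi * 1000 * 427 / 60000
  = 2682920.13 / 60000
  = 44.72 kW


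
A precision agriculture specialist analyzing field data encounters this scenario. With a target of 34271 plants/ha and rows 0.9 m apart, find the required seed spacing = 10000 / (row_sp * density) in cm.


spacing = 10000 / (row_sp * density)
        = 10000 / (0.9 * 34271)
        = 10000 / 30843.90
        = 0.32421 m = 32.42 cm


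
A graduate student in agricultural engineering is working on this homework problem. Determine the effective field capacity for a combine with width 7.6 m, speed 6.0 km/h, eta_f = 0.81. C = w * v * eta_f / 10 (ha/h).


C = w * v * eta_f / 10
  = 7.6 * 6.0 * 0.81 / 10
  = 36.94 / 10
  = 3.69 ha/h


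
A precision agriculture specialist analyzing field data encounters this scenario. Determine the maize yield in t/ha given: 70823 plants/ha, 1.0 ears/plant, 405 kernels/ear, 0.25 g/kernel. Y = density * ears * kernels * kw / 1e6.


Y = density * ears * kernels * kw
  = 70823 * 1.0 * 405 * 0.25 g/ha
  = 7170828.75 g/ha
  = 7170.83 kg/ha = 7.17 t/ha


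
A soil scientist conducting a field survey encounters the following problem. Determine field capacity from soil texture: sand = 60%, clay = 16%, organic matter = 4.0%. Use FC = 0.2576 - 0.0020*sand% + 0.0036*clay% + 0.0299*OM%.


FC = 0.2576 - 0.0020*60 + 0.0036*16 + 0.0299*4.0
   = 0.2576 - 0.1200 + 0.0576 + 0.1196
   = 0.3148


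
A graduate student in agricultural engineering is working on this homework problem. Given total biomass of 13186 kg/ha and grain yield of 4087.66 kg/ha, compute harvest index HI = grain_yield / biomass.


HI = grain_yield / biomass
   = 4087.66 / 13186
   = 0.31


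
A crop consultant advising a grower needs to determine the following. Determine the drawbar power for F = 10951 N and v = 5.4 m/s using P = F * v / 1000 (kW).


P = F * v / 1000
  = 10951 * 5.4 / 1000
  = 59135.40 / 1000
  = 59.14 kW


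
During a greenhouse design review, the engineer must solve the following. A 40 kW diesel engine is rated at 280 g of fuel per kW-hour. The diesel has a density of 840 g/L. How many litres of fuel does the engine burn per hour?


FC = P * BSFC / rho_fuel
   = 40 * 280 / 840
   = 11200 / 840
   = 13.33 L/h


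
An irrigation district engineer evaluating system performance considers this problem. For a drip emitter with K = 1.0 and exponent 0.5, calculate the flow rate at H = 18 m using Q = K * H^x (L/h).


Q = K * H^x
  = 1.0 * 18^0.5
  = 1.0 * 4.2426
  = 4.24 L/h


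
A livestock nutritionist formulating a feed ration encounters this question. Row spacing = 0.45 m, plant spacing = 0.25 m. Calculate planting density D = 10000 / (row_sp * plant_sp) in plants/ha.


D = 10000 / (row_sp * plant_sp)
  = 10000 / (0.45 * 0.25)
  = 10000 / 0.1125
  = 88888.89 plants/ha


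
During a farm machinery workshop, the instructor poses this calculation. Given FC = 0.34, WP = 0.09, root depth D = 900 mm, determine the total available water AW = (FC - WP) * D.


AW = (FC - WP) * D
   = (0.34 - 0.09) * 900
   = 0.25 * 900
   = 225 mm


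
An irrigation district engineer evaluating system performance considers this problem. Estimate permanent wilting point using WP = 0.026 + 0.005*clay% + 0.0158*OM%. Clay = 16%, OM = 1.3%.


WP = 0.026 + 0.005*16 + 0.0158*1.3
   = 0.026 + 0.0800 + 0.0205
   = 0.1265


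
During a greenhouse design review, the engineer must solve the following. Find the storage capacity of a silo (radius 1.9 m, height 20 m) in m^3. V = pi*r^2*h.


V = pi * r^2 * h
  = pi * 1.9^2 * 20
  = pi * 3.61 * 20
  = 226.82 m^3


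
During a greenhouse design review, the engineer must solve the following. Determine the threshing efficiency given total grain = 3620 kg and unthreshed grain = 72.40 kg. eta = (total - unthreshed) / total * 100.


eta = (total - unthreshed) / total * 100
    = (3620 - 72.40) / 3620 * 100
    = 3547.60 / 3620 * 100
    = 98%


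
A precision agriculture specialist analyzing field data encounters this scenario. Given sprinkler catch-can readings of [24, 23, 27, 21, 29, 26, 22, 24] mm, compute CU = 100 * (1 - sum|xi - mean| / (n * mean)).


xbar = 196 / 8 = 24.500
sum|xi - xbar| = 17
CU = 100 * (1 - 17 / (8 * 24.500))
   = 100 * (1 - 0.0867)
   = 91.33%


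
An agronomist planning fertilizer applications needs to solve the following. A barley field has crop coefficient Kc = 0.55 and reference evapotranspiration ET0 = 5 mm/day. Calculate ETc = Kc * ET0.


ETc = Kc * ET0
    = 0.55 * 5
    = 2.75 mm/day


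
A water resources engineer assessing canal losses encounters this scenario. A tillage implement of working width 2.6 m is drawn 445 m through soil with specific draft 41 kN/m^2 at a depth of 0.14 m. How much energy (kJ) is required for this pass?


E = k * d * w * L
  = 41 * 0.14 * 2.6 * 445
  = 6641.18 kJ


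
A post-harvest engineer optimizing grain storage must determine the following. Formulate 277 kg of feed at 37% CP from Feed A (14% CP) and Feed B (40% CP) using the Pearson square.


parts_A = CP_b - target = 40 - 37 = 3
parts_B = target - CP_a = 37 - 14 = 23
total_parts = 3 + 23 = 26
Feed A = 277 * 3 / 26 = 31.96 kg
Feed B = 277 * 23 / 26 = 245.04 kg

31.96 kg


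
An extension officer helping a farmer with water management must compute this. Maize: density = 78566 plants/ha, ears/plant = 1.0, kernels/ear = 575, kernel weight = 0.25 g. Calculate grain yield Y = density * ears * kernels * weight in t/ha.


Y = density * ears * kernels * kw
  = 78566 * 1.0 * 575 * 0.25 g/ha
  = 11293862.50 g/ha
  = 11293.86 kg/ha = 11.29 t/ha


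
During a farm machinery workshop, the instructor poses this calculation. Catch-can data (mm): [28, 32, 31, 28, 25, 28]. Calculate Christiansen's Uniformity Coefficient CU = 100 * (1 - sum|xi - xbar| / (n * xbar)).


xbar = 172 / 6 = 28.667
sum|xi - xbar| = 11.333
CU = 100 * (1 - 11.333 / (6 * 28.667))
   = 100 * (1 - 0.0659)
   = 93.41%


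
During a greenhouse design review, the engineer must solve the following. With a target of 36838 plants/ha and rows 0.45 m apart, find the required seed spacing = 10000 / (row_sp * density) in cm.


spacing = 10000 / (row_sp * density)
        = 10000 / (0.45 * 36838)
        = 10000 / 16577.10
        = 0.60324 m = 60.32 cm


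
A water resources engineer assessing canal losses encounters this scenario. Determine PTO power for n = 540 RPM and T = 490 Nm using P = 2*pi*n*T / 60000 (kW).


P = 2*pi*n*T / 60000
  = 2*pi * 540 * 490 / 60000
  = 1662530.83 / 60000
  = 27.71 kW


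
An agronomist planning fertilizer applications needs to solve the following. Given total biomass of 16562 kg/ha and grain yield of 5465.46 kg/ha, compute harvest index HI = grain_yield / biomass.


HI = grain_yield / biomass
   = 5465.46 / 16562
   = 0.33


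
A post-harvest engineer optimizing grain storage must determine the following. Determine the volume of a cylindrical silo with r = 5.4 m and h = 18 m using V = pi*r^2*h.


V = pi * r^2 * h
  = pi * 5.4^2 * 18
  = pi * 29.16 * 18
  = 1648.96 m^3


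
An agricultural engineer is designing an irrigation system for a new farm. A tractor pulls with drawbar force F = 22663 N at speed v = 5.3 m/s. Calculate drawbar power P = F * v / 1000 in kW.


P = F * v / 1000
  = 22663 * 5.3 / 1000
  = 120113.90 / 1000
  = 120.11 kW


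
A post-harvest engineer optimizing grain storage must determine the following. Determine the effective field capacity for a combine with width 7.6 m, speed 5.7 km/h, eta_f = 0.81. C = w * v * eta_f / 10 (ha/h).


C = w * v * eta_f / 10
  = 7.6 * 5.7 * 0.81 / 10
  = 35.09 / 10
  = 3.51 ha/h


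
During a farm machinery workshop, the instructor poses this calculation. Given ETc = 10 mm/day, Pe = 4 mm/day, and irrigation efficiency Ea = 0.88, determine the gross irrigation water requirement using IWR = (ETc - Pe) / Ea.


IWR = (ETc - Pe) / Ea
    = (10 - 4) / 0.88
    = 6 / 0.88
    = 6.82 mm/day


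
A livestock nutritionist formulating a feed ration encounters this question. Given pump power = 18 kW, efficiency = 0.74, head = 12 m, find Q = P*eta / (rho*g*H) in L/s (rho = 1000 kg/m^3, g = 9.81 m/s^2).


Q = (P * 1000 * eta) / (rho * g * H)
  = (18 * 1000 * 0.74) / (1000 * 9.81 * 12)
  = 13320 / 117720
  = 0.11315 m^3/s = 113.15 L/s


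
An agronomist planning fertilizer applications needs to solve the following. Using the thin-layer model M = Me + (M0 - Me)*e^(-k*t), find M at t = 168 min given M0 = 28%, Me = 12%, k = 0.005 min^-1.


M = Me + (M0 - Me) * e^(-k*t)
  = 12 + (28 - 12) * e^(-0.005*168)
  = 12 + 16 * e^(-0.840)
  = 12 + 16 * 0.43171
  = 12 + 6.9074
  = 18.91%


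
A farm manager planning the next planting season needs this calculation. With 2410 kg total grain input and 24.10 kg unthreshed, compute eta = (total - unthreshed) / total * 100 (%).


eta = (total - unthreshed) / total * 100
    = (2410 - 24.10) / 2410 * 100
    = 2385.90 / 2410 * 100
    = 99%


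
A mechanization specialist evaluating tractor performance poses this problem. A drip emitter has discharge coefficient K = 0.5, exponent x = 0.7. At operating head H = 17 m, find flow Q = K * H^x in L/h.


Q = K * H^x
  = 0.5 * 17^0.7
  = 0.5 * 7.2663
  = 3.63 L/h


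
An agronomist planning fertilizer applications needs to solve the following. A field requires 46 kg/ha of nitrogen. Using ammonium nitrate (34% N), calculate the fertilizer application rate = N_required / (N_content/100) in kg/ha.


Rate = N_required / (N_content / 100)
     = 46 / (34 / 100)
     = 46 / 0.34
     = 135.29 kg/ha


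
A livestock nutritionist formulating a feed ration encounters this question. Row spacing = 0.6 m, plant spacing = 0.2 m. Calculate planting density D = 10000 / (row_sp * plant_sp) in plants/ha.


D = 10000 / (row_sp * plant_sp)
  = 10000 / (0.6 * 0.2)
  = 10000 / 0.1200
  = 83333.33 plants/ha


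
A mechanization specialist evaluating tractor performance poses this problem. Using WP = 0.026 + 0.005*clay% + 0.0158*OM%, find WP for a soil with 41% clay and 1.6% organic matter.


WP = 0.026 + 0.005*41 + 0.0158*1.6
   = 0.026 + 0.2050 + 0.0253
   = 0.2563


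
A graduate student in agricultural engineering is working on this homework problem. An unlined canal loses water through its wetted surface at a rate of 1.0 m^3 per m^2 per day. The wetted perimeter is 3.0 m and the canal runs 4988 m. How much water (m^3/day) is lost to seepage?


S = C * P * L
  = 1.0 * 3.0 * 4988
  = 14964 m^3/day


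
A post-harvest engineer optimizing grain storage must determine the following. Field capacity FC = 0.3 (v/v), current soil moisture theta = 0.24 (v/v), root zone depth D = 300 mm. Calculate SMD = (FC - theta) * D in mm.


SMD = (FC - theta) * D
    = (0.3 - 0.24) * 300
    = 0.060 * 300
    = 18 mm


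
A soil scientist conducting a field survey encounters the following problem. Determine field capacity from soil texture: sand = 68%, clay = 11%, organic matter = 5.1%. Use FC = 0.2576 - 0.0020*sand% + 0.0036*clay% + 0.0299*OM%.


FC = 0.2576 - 0.0020*68 + 0.0036*11 + 0.0299*5.1
   = 0.2576 - 0.1360 + 0.0396 + 0.1525
   = 0.3137


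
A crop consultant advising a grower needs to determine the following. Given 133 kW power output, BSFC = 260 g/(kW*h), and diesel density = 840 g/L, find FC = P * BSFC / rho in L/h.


FC = P * BSFC / rho_fuel
   = 133 * 260 / 840
   = 34580 / 840
   = 41.17 L/h


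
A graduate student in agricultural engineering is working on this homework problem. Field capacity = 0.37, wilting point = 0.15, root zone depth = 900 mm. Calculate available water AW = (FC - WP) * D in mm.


AW = (FC - WP) * D
   = (0.37 - 0.15) * 900
   = 0.22 * 900
   = 198 mm


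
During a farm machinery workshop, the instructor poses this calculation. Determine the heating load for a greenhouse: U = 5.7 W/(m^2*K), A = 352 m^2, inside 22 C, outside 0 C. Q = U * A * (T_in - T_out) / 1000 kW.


dT = 22 - (0) = 22 K
Q = U * A * dT
  = 5.7 * 352 * 22
  = 44140.80 W = 44.14 kW


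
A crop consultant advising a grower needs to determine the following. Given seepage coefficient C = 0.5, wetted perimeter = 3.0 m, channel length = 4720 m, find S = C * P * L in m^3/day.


S = C * P * L
  = 0.5 * 3.0 * 4720
  = 7080 m^3/day


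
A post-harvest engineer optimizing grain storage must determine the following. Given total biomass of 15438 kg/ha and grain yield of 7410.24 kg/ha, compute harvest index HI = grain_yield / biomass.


HI = grain_yield / biomass
   = 7410.24 / 15438
   = 0.48


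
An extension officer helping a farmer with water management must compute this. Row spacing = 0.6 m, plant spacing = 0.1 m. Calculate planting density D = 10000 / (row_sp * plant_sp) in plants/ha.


D = 10000 / (row_sp * plant_sp)
  = 10000 / (0.6 * 0.1)
  = 10000 / 0.0600
  = 166666.67 plants/ha


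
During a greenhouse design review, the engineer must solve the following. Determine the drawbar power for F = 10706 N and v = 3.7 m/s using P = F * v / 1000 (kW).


P = F * v / 1000
  = 10706 * 3.7 / 1000
  = 39612.20 / 1000
  = 39.61 kW


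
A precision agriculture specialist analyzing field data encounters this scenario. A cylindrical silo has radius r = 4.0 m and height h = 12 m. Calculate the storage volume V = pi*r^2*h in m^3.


V = pi * r^2 * h
  = pi * 4.0^2 * 12
  = pi * 16 * 12
  = 603.19 m^3


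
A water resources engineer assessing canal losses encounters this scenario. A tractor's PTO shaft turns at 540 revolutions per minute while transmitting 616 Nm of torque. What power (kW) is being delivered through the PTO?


P = 2*pi*n*T / 60000
  = 2*pi * 540 * 616 / 60000
  = 2090038.76 / 60000
  = 34.83 kW


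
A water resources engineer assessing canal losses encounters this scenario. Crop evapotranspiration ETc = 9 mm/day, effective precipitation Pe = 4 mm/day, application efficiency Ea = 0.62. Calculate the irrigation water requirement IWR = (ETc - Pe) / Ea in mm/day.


IWR = (ETc - Pe) / Ea
    = (9 - 4) / 0.62
    = 5 / 0.62
    = 8.06 mm/day


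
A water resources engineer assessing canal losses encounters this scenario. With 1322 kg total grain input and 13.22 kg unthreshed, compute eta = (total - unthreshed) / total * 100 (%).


eta = (total - unthreshed) / total * 100
    = (1322 - 13.22) / 1322 * 100
    = 1308.78 / 1322 * 100
    = 99%


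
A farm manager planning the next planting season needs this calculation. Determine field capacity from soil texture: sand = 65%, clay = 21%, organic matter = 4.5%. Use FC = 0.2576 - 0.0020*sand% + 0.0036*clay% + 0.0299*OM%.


FC = 0.2576 - 0.0020*65 + 0.0036*21 + 0.0299*4.5
   = 0.2576 - 0.1300 + 0.0756 + 0.1346
   = 0.3378


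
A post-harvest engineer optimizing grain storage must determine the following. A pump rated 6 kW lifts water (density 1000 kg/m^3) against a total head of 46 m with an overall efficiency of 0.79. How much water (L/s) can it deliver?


Q = (P * 1000 * eta) / (rho * g * H)
  = (6 * 1000 * 0.79) / (1000 * 9.81 * 46)
  = 4740 / 451260
  = 0.01050 m^3/s = 10.50 L/s


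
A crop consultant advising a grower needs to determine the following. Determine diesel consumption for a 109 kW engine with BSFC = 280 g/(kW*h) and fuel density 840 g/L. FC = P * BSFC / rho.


FC = P * BSFC / rho_fuel
   = 109 * 280 / 840
   = 30520 / 840
   = 36.33 L/h


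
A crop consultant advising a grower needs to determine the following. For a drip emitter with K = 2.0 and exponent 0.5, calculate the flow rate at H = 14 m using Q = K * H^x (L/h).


Q = K * H^x
  = 2.0 * 14^0.5
  = 2.0 * 3.7417
  = 7.48 L/h


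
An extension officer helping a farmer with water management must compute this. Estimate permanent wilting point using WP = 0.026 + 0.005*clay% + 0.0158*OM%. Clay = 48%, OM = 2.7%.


WP = 0.026 + 0.005*48 + 0.0158*2.7
   = 0.026 + 0.2400 + 0.0427
   = 0.3087


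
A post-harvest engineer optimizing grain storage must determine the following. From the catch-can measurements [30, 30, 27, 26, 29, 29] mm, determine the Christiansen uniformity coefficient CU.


xbar = 171 / 6 = 28.500
sum|xi - xbar| = 8
CU = 100 * (1 - 8 / (6 * 28.500))
   = 100 * (1 - 0.0468)
   = 95.32%


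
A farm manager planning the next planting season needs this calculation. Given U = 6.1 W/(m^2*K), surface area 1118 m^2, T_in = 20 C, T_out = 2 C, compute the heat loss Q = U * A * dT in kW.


dT = 20 - (2) = 18 K
Q = U * A * dT
  = 6.1 * 1118 * 18
  = 122756.40 W = 122.76 kW


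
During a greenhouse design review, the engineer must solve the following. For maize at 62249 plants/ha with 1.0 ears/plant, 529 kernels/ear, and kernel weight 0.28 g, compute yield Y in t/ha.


Y = density * ears * kernels * kw
  = 62249 * 1.0 * 529 * 0.28 g/ha
  = 9220321.88 g/ha
  = 9220.32 kg/ha = 9.22 t/ha


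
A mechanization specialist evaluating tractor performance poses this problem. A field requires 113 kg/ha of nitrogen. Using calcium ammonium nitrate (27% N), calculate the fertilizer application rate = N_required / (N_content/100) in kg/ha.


Rate = N_required / (N_content / 100)
     = 113 / (27 / 100)
     = 113 / 0.27
     = 418.52 kg/ha


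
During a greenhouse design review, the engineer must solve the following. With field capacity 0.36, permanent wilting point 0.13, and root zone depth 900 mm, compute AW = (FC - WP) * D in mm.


AW = (FC - WP) * D
   = (0.36 - 0.13) * 900
   = 0.23 * 900
   = 207 mm


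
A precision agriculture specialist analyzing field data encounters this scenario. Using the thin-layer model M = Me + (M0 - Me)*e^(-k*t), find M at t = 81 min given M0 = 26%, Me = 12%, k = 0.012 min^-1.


M = Me + (M0 - Me) * e^(-k*t)
  = 12 + (26 - 12) * e^(-0.012*81)
  = 12 + 14 * e^(-0.972)
  = 12 + 14 * 0.37833
  = 12 + 5.2966
  = 17.30%


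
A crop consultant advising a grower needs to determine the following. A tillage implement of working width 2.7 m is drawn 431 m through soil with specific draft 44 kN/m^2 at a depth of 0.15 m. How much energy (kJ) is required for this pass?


E = k * d * w * L
  = 44 * 0.15 * 2.7 * 431
  = 7680.42 kJ


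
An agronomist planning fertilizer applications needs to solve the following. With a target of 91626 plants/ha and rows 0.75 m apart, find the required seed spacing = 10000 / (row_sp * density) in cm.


spacing = 10000 / (row_sp * density)
        = 10000 / (0.75 * 91626)
        = 10000 / 68719.50
        = 0.14552 m = 14.55 cm


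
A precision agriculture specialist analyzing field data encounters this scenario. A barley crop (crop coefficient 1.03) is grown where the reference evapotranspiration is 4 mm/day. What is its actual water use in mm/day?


ETc = Kc * ET0
    = 1.03 * 4
    = 4.12 mm/day


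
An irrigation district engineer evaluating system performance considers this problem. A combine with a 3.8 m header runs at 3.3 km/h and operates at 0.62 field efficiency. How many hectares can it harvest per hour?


C = w * v * eta_f / 10
  = 3.8 * 3.3 * 0.62 / 10
  = 7.77 / 10
  = 0.78 ha/h


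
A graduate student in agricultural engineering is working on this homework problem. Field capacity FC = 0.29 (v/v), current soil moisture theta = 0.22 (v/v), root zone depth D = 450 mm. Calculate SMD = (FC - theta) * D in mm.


SMD = (FC - theta) * D
    = (0.29 - 0.22) * 450
    = 0.070 * 450
    = 31.50 mm


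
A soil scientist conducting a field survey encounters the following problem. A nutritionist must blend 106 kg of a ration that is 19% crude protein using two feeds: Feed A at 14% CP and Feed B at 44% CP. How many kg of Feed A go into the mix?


parts_A = CP_b - target = 44 - 19 = 25
parts_B = target - CP_a = 19 - 14 = 5
total_parts = 25 + 5 = 30
Feed A = 106 * 25 / 30 = 88.33 kg
Feed B = 106 * 5 / 30 = 17.67 kg

88.33 kg


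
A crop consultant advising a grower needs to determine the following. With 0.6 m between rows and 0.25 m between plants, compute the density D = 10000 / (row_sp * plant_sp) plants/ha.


D = 10000 / (row_sp * plant_sp)
  = 10000 / (0.6 * 0.25)
  = 10000 / 0.1500
  = 66666.67 plants/ha


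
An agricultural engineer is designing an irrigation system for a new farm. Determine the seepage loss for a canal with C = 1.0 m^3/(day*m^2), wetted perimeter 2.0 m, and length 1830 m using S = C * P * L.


S = C * P * L
  = 1.0 * 2.0 * 1830
  = 3660 m^3/day


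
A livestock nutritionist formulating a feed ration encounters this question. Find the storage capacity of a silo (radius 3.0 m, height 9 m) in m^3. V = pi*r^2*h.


V = pi * r^2 * h
  = pi * 3.0^2 * 9
  = pi * 9 * 9
  = 254.47 m^3


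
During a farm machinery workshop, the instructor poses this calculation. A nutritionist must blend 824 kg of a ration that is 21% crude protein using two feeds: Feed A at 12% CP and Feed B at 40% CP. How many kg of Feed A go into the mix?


parts_A = CP_b - target = 40 - 21 = 19
parts_B = target - CP_a = 21 - 12 = 9
total_parts = 19 + 9 = 28
Feed A = 824 * 19 / 28 = 559.14 kg
Feed B = 824 * 9 / 28 = 264.86 kg

559.14 kg


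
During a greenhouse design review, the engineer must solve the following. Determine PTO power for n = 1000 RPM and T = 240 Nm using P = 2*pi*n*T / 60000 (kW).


P = 2*pi*n*T / 60000
  = 2*pi * 1000 * 240 / 60000
  = 1507964.47 / 60000
  = 25.13 kW


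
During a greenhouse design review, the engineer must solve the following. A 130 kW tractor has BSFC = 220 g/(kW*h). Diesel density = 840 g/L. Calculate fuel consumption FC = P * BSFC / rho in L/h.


FC = P * BSFC / rho_fuel
   = 130 * 220 / 840
   = 28600 / 840
   = 34.05 L/h


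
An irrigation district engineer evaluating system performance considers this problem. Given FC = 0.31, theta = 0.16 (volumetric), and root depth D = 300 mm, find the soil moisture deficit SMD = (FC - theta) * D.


SMD = (FC - theta) * D
    = (0.31 - 0.16) * 300
    = 0.150 * 300
    = 45 mm


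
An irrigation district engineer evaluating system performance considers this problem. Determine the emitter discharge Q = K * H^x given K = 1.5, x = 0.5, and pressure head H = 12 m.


Q = K * H^x
  = 1.5 * 12^0.5
  = 1.5 * 3.4641
  = 5.20 L/h


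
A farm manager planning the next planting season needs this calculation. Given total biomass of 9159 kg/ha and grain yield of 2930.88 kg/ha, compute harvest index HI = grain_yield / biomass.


HI = grain_yield / biomass
   = 2930.88 / 9159
   = 0.32


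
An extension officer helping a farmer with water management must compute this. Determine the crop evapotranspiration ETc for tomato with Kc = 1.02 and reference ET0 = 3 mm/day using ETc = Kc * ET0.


ETc = Kc * ET0
    = 1.02 * 3
    = 3.06 mm/day
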